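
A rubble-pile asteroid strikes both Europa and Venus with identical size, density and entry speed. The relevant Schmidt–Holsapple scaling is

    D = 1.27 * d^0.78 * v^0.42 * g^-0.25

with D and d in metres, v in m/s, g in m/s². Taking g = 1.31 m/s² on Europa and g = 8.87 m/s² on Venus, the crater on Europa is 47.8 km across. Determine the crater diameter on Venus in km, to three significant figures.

All impactor-dependent factors cancel in the ratio, leaving D_Venus/D_Europa = (g_Venus/g_Europa)^-0.25.
(8.87/1.31)^-0.25 = 6.771^-0.25 = 0.6199
D_Venus = 0.6199 × 47.8 km = 29.6 km

D ≈ 29.6 km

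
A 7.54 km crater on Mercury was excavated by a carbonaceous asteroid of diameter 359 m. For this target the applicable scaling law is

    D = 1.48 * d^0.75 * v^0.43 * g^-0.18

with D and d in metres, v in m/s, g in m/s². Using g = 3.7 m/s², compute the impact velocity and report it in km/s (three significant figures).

v ≈ 25.3 km/s

Rearranging for v: v = [D / (1.48 · 359^0.75 · 3.7^-0.18)]^(1/0.43).
D = 7540 m.
359^0.75 = 82.47
3.7^-0.18 = 0.7902
Denominator = 1.48 × 82.47 × 0.7902 = 96.45
D / 96.45 = 7540 / 96.45 = 78.18
v = 78.18^(1/0.43) = 78.18^2.3256 = 25269 m/s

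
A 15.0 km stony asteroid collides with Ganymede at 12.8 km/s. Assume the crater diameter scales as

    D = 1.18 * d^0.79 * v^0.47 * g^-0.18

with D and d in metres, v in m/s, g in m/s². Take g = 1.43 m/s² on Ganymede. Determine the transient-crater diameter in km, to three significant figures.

In SI units: d = 15000 m, v = 12800 m/s.
d^0.79 = 15000^0.79 = 1991
v^0.47 = 12800^0.47 = 85.19
g^-0.18 = 1.43^-0.18 = 0.9376
D = 1.18 × 1991 × 85.19 × 0.9376 = 1.877 × 10^5 m
   = 187.7 km

D ≈ 188 km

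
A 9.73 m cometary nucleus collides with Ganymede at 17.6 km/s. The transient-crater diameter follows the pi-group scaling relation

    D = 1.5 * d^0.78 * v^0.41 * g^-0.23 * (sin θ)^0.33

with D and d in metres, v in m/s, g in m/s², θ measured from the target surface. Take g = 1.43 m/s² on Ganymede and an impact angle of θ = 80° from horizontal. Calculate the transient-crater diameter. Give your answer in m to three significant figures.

D ≈ 446 m

In SI units: v = 17600 m/s.
d^0.78 = 9.73^0.78 = 5.898
v^0.41 = 17600^0.41 = 55.04
g^-0.23 = 1.43^-0.23 = 0.9210
(sin 80°)^0.33 = 0.9848^0.33 = 0.9950
D = 1.5 × 5.898 × 55.04 × 0.9210 × 0.9950 = 446.2 m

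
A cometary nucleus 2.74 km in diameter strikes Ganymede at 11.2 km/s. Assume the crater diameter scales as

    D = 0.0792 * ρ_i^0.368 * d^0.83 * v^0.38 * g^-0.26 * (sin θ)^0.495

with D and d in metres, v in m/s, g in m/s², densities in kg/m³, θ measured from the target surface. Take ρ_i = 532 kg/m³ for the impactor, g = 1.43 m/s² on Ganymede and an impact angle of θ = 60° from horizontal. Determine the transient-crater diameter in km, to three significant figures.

D ≈ 16.7 km

In SI units: d = 2740 m, v = 11200 m/s.
ρ_i^0.368 = 532^0.368 = 10.07
d^0.83 = 2740^0.83 = 713.4
v^0.38 = 11200^0.38 = 34.57
g^-0.26 = 1.43^-0.26 = 0.9112
(sin 60°)^0.495 = 0.8660^0.495 = 0.9313
D = 0.0792 × 10.07 × 713.4 × 34.57 × 0.9112 × 0.9313 = 16691 m
   = 16.69 km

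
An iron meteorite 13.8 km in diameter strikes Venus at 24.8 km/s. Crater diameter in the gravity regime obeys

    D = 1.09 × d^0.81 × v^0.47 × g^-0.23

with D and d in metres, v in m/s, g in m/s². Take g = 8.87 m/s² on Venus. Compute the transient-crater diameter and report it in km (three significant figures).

D ≈ 173 km

In SI units: d = 13800 m, v = 24800 m/s.
d^0.81 = 13800^0.81 = 2256
v^0.47 = 24800^0.47 = 116.2
g^-0.23 = 8.87^-0.23 = 0.6053
D = 1.09 × 2256 × 116.2 × 0.6053 = 1.730 × 10^5 m
   = 173.0 km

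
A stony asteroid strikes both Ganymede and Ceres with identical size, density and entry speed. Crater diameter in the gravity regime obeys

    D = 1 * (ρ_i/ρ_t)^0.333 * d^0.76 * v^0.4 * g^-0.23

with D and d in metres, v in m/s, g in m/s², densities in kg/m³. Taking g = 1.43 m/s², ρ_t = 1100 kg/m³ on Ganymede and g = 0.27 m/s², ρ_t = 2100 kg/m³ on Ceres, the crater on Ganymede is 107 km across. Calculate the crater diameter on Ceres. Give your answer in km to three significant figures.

The impactor-only factors (d, v, ρ_i) cancel in the ratio, leaving D_Ceres/D_Ganymede = (g_Ceres/g_Ganymede)^-0.23 · (ρ_t,Ganymede/ρ_t,Ceres)^0.333.
(0.27/1.43)^-0.23 = 0.1888^-0.23 = 1.467
(1100/2100)^0.333 = 0.5238^0.333 = 0.8063
Ratio = 1.467 × 0.8063 = 1.183
D_Ceres = 1.183 × 107 km = 127 km

D ≈ 127 km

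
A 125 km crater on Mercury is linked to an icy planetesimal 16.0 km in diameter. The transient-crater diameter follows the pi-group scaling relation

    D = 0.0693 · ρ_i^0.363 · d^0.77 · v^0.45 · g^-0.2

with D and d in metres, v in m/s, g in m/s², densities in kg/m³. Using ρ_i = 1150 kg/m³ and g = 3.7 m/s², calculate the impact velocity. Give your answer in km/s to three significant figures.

Rearranging for v: v = [D / (0.0693 · 1150^0.363 · 16000^0.77 · 3.7^-0.2)]^(1/0.45).
D = 125000 m.
1150^0.363 = 12.91
16000^0.77 = 1727
3.7^-0.2 = 0.7698
Denominator = 0.0693 × 12.91 × 1727 × 0.7698 = 1189
D / 1189 = 125000 / 1189 = 105.1
v = 105.1^(1/0.45) = 105.1^2.2222 = 31075 m/s

v ≈ 31.1 km/s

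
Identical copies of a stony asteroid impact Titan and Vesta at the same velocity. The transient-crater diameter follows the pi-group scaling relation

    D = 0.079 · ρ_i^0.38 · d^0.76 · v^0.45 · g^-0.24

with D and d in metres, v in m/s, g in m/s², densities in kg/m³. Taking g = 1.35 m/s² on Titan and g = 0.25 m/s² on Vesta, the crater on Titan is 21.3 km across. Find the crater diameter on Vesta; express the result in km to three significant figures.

All impactor-dependent factors cancel in the ratio, leaving D_Vesta/D_Titan = (g_Vesta/g_Titan)^-0.24.
(0.25/1.35)^-0.24 = 0.1852^-0.24 = 1.499
D_Vesta = 1.499 × 21.3 km = 31.9 km

D ≈ 31.9 km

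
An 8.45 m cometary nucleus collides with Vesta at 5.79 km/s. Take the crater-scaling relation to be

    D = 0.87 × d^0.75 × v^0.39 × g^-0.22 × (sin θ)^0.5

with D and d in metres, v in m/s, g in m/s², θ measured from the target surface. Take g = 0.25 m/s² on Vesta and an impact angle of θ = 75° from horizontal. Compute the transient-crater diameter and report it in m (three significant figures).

In SI units: v = 5790 m/s.
d^0.75 = 8.45^0.75 = 4.956
v^0.39 = 5790^0.39 = 29.34
g^-0.22 = 0.25^-0.22 = 1.357
(sin 75°)^0.5 = 0.9659^0.5 = 0.9828
D = 0.87 × 4.956 × 29.34 × 1.357 × 0.9828 = 168.7 m

D ≈ 169 m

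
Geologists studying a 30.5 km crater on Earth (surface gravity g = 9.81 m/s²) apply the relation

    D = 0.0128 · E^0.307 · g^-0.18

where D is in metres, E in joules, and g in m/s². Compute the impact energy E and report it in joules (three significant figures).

E ≈ 2.26 × 10^21 J

Rearranging: E = [D / (0.0128 · g^-0.18)]^(1/0.307).
D = 30500 m.
g^-0.18 = 9.81^-0.18 = 0.6630
D / (0.0128 × 0.6630) = 30500 / (8.486 × 10^-3) = 3.594 × 10^6
E = (3.594 × 10^6)^3.2573 = 2.257 × 10^21 J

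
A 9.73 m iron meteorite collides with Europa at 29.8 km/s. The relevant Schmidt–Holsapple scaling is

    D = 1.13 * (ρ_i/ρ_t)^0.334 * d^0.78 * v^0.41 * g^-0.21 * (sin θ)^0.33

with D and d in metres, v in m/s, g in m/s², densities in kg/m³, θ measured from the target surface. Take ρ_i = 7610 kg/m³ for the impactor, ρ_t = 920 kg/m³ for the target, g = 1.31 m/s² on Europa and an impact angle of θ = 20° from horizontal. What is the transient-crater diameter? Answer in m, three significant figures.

In SI units: v = 29800 m/s.
(ρ_i/ρ_t)^0.334 = (7610/920)^0.334 = 2.025
d^0.78 = 9.73^0.78 = 5.898
v^0.41 = 29800^0.41 = 68.30
g^-0.21 = 1.31^-0.21 = 0.9449
(sin 20°)^0.33 = 0.3420^0.33 = 0.7018
D = 1.13 × 2.025 × 5.898 × 68.30 × 0.9449 × 0.7018 = 611.3 m

D ≈ 611 m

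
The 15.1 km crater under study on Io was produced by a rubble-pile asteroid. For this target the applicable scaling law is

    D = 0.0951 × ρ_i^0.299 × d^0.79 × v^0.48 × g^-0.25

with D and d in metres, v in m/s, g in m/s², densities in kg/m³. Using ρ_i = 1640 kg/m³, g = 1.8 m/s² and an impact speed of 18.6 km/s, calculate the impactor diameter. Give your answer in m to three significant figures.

d ≈ 713 m

Rearranging for d: d = [D / (0.0951 · 1640^0.299 · 18600^0.48 · 1.8^-0.25)]^(1/0.79).
D = 15100 m.
1640^0.299 = 9.146
18600^0.48 = 112.0
1.8^-0.25 = 0.8633
Denominator = 0.0951 × 9.146 × 112.0 × 0.8633 = 84.10
D / 84.10 = 15100 / 84.10 = 179.5
d = 179.5^(1/0.79) = 179.5^1.2658 = 713.2 m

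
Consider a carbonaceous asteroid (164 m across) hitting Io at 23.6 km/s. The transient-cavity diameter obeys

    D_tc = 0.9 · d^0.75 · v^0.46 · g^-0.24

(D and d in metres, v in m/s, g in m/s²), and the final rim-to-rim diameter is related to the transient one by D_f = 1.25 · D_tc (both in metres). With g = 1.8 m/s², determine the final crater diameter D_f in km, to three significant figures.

D_f ≈ 4.60 km

v = 23600 m/s.
d^0.75 = 164^0.75 = 45.83
v^0.46 = 23600^0.46 = 102.7
g^-0.24 = 1.8^-0.24 = 0.8684
D_tc = 0.9 × 45.83 × 102.7 × 0.8684 = 3679 m
D_f = 1.25 × 3679 = 4599 m
     = 4.599 km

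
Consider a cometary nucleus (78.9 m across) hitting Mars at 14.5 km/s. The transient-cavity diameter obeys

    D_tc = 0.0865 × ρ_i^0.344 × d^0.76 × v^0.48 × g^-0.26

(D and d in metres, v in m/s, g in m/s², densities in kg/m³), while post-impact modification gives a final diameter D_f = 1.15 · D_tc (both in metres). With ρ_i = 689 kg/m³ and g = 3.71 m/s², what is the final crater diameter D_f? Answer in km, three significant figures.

v = 14500 m/s.
ρ_i^0.344 = 689^0.344 = 9.470
d^0.76 = 78.9^0.76 = 27.66
v^0.48 = 14500^0.48 = 99.42
g^-0.26 = 3.71^-0.26 = 0.7112
D_tc = 0.0865 × 9.470 × 27.66 × 99.42 × 0.7112 = 1602 m
D_f = 1.15 × 1602 = 1842 m
     = 1.842 km

D_f ≈ 1.84 km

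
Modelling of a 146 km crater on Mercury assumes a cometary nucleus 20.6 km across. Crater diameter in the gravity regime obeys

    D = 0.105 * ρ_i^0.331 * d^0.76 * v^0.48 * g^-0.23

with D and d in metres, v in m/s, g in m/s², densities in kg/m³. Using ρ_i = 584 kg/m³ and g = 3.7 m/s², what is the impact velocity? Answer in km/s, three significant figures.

Rearranging for v: v = [D / (0.105 · 584^0.331 · 20600^0.76 · 3.7^-0.23)]^(1/0.48).
D = 146000 m.
584^0.331 = 8.235
20600^0.76 = 1899
3.7^-0.23 = 0.7401
Denominator = 0.105 × 8.235 × 1899 × 0.7401 = 1215
D / 1215 = 146000 / 1215 = 120.2
v = 120.2^(1/0.48) = 120.2^2.0833 = 21531 m/s

v ≈ 21.5 km/s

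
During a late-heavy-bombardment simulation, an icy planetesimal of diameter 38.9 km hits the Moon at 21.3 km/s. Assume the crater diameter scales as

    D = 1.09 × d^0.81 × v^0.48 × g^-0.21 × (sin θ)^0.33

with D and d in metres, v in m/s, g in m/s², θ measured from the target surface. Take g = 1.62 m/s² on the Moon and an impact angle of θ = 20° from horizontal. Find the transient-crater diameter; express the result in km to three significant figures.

D ≈ 432 km

In SI units: d = 38900 m, v = 21300 m/s.
d^0.81 = 38900^0.81 = 5222
v^0.48 = 21300^0.48 = 119.6
g^-0.21 = 1.62^-0.21 = 0.9037
(sin 20°)^0.33 = 0.3420^0.33 = 0.7018
D = 1.09 × 5222 × 119.6 × 0.9037 × 0.7018 = 4.317 × 10^5 m
   = 431.7 km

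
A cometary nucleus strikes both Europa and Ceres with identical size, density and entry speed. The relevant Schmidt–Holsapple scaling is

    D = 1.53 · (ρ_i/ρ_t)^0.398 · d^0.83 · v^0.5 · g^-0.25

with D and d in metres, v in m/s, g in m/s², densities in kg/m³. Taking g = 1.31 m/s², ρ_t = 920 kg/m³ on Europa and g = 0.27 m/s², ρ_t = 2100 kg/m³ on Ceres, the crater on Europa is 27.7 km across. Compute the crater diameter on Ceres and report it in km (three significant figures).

The impactor-only factors (d, v, ρ_i) cancel in the ratio, leaving D_Ceres/D_Europa = (g_Ceres/g_Europa)^-0.25 · (ρ_t,Europa/ρ_t,Ceres)^0.398.
(0.27/1.31)^-0.25 = 0.2061^-0.25 = 1.484
(920/2100)^0.398 = 0.4381^0.398 = 0.7200
Ratio = 1.484 × 0.7200 = 1.068
D_Ceres = 1.068 × 27.7 km = 29.6 km

D ≈ 29.6 km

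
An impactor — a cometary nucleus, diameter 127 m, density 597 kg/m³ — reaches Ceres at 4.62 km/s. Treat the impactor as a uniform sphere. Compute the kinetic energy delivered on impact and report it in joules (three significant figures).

E ≈ 6.83 × 10^15 J

v = 4620 m/s.
Mass m = (π/6) ρ d³ = (π/6) × 597 × (127)³ = 6.403 × 10^8 kg
E = ½ m v² = 0.5 × 6.403 × 10^8 × (4620)² = 6.833 × 10^15 J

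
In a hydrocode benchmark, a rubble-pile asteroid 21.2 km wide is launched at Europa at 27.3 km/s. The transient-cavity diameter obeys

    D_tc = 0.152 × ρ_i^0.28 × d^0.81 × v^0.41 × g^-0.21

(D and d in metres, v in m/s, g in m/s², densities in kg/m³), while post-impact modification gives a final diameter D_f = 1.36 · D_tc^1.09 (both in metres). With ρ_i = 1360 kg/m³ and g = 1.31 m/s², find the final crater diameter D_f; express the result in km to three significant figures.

In SI: d = 21200 m, v = 27300 m/s.
ρ_i^0.28 = 1360^0.28 = 7.540
d^0.81 = 21200^0.81 = 3194
v^0.41 = 27300^0.41 = 65.89
g^-0.21 = 1.31^-0.21 = 0.9449
D_tc = 0.152 × 7.540 × 3194 × 65.89 × 0.9449 = 2.279 × 10^5 m
D_f = 1.36 × (2.279 × 10^5)^1.09 = 9.408 × 10^5 m
     = 940.8 km

D_f ≈ 941 km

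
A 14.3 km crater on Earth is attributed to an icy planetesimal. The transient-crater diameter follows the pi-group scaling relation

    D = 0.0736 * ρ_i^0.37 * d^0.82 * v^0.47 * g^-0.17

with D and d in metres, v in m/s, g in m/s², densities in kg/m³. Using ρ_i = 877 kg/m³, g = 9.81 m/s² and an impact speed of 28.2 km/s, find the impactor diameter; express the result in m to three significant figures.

Rearranging for d: d = [D / (0.0736 · 877^0.37 · 28200^0.47 · 9.81^-0.17)]^(1/0.82).
D = 14300 m.
877^0.37 = 12.27
28200^0.47 = 123.5
9.81^-0.17 = 0.6783
Denominator = 0.0736 × 12.27 × 123.5 × 0.6783 = 75.65
D / 75.65 = 14300 / 75.65 = 189.0
d = 189.0^(1/0.82) = 189.0^1.2195 = 597.2 m

d ≈ 597 m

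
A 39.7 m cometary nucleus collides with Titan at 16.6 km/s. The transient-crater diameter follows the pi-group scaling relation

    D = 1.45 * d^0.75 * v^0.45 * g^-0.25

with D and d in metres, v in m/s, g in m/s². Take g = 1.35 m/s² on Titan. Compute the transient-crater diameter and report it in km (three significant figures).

In SI units: v = 16600 m/s.
d^0.75 = 39.7^0.75 = 15.82
v^0.45 = 16600^0.45 = 79.26
g^-0.25 = 1.35^-0.25 = 0.9277
D = 1.45 × 15.82 × 79.26 × 0.9277 = 1687 m
   = 1.687 km

D ≈ 1.69 km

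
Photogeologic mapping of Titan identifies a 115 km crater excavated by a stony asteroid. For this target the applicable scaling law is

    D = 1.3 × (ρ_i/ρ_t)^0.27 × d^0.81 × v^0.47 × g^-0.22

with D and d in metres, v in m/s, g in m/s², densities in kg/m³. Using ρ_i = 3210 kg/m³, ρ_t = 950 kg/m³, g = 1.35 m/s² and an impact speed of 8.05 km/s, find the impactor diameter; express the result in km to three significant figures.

Rearranging for d: d = [D / (1.3 · (3210/950)^0.27 · 8050^0.47 · 1.35^-0.22)]^(1/0.81).
D = 115000 m.
(3210/950)^0.27 = 1.389
8050^0.47 = 68.51
1.35^-0.22 = 0.9361
Denominator = 1.3 × 1.389 × 68.51 × 0.9361 = 115.8
D / 115.8 = 115000 / 115.8 = 993.1
d = 993.1^(1/0.81) = 993.1^1.2346 = 5013 m

d ≈ 5.01 km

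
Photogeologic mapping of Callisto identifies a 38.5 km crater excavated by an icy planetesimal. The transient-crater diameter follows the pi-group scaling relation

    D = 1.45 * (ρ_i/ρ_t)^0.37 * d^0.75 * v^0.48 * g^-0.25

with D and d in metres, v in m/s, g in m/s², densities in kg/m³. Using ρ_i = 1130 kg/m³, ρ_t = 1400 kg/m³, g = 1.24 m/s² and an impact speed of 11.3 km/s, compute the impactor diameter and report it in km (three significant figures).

d ≈ 2.41 km

Rearranging for d: d = [D / (1.45 · (1130/1400)^0.37 · 11300^0.48 · 1.24^-0.25)]^(1/0.75).
D = 38500 m.
(1130/1400)^0.37 = 0.9238
11300^0.48 = 88.20
1.24^-0.25 = 0.9476
Denominator = 1.45 × 0.9238 × 88.20 × 0.9476 = 112.0
D / 112.0 = 38500 / 112.0 = 343.8
d = 343.8^(1/0.75) = 343.8^1.3333 = 2408 m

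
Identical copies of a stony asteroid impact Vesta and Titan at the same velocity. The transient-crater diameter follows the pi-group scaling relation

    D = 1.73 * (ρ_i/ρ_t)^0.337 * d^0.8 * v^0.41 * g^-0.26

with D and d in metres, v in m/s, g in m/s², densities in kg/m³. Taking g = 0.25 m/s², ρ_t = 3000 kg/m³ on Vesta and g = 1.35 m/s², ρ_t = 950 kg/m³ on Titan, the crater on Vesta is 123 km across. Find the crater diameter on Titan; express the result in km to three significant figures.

D ≈ 117 km

The impactor-only factors (d, v, ρ_i) cancel in the ratio, leaving D_Titan/D_Vesta = (g_Titan/g_Vesta)^-0.26 · (ρ_t,Vesta/ρ_t,Titan)^0.337.
(1.35/0.25)^-0.26 = 5.400^-0.26 = 0.6450
(3000/950)^0.337 = 3.158^0.337 = 1.473
Ratio = 0.6450 × 1.473 = 0.9501
D_Titan = 0.9501 × 123 km = 117 km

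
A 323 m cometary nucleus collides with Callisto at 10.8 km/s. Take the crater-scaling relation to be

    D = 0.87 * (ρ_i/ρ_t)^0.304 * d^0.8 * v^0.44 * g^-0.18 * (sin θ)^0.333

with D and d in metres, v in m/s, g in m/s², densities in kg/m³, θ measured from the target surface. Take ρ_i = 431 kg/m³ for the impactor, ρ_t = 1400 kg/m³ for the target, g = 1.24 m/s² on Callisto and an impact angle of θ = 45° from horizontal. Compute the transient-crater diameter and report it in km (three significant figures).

D ≈ 3.16 km

In SI units: v = 10800 m/s.
(ρ_i/ρ_t)^0.304 = (431/1400)^0.304 = 0.6990
d^0.8 = 323^0.8 = 101.7
v^0.44 = 10800^0.44 = 59.53
g^-0.18 = 1.24^-0.18 = 0.9620
(sin 45°)^0.333 = 0.7071^0.333 = 0.8910
D = 0.87 × 0.6990 × 101.7 × 59.53 × 0.9620 × 0.8910 = 3156 m
   = 3.156 km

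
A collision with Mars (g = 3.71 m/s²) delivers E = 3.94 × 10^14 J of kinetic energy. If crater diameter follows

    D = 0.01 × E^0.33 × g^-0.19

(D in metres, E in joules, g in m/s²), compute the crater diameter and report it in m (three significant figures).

E^0.33 = (3.94 × 10^14)^0.33 = 6.554 × 10^4
g^-0.19 = 3.71^-0.19 = 0.7795
D = 0.01 × 6.554 × 10^4 × 0.7795 = 510.9 m

D ≈ 511 m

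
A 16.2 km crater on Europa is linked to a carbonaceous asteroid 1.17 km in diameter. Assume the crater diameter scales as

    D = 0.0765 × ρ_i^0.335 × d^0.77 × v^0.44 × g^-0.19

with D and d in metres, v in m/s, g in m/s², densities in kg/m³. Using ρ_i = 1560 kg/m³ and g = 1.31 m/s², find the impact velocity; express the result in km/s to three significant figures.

v ≈ 22.6 km/s

Rearranging for v: v = [D / (0.0765 · 1560^0.335 · 1170^0.77 · 1.31^-0.19)]^(1/0.44).
D = 16200 m.
1560^0.335 = 11.74
1170^0.77 = 230.4
1.31^-0.19 = 0.9500
Denominator = 0.0765 × 11.74 × 230.4 × 0.9500 = 196.6
D / 196.6 = 16200 / 196.6 = 82.40
v = 82.40^(1/0.44) = 82.40^2.2727 = 22611 m/s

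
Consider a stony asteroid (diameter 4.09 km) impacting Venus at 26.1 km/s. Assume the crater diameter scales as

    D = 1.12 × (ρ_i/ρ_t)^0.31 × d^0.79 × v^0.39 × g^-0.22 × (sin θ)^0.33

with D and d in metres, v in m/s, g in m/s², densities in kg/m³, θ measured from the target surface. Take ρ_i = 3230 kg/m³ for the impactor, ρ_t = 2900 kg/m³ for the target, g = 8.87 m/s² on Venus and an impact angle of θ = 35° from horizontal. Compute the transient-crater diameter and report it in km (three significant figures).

In SI units: d = 4090 m, v = 26100 m/s.
(ρ_i/ρ_t)^0.31 = (3230/2900)^0.31 = 1.034
d^0.79 = 4090^0.79 = 713.3
v^0.39 = 26100^0.39 = 52.78
g^-0.22 = 8.87^-0.22 = 0.6187
(sin 35°)^0.33 = 0.5736^0.33 = 0.8324
D = 1.12 × 1.034 × 713.3 × 52.78 × 0.6187 × 0.8324 = 22454 m
   = 22.45 km

D ≈ 22.5 km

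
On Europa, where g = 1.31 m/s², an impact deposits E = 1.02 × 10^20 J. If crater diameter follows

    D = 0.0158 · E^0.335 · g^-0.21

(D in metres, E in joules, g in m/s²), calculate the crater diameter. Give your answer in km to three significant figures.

E^0.335 = (1.02 × 10^20)^0.335 = 5.045 × 10^6
g^-0.21 = 1.31^-0.21 = 0.9449
D = 0.0158 × 5.045 × 10^6 × 0.9449 = 75319 m
   = 75.32 km

D ≈ 75.3 km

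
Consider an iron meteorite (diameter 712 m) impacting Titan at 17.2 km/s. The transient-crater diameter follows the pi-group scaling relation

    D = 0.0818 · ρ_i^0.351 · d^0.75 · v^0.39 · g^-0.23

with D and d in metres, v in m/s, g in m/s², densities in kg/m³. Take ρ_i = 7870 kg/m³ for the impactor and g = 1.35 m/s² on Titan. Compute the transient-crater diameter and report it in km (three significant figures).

D ≈ 11.0 km

In SI units: v = 17200 m/s.
ρ_i^0.351 = 7870^0.351 = 23.31
d^0.75 = 712^0.75 = 137.8
v^0.39 = 17200^0.39 = 44.86
g^-0.23 = 1.35^-0.23 = 0.9333
D = 0.0818 × 23.31 × 137.8 × 44.86 × 0.9333 = 11001 m
   = 11.00 km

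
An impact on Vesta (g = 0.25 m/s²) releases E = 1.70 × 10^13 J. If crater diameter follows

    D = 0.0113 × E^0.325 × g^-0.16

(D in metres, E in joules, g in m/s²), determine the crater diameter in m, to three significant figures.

D ≈ 281 m

E^0.325 = (1.70 × 10^13)^0.325 = 1.995 × 10^4
g^-0.16 = 0.25^-0.16 = 1.248
D = 0.0113 × 1.995 × 10^4 × 1.248 = 281.3 m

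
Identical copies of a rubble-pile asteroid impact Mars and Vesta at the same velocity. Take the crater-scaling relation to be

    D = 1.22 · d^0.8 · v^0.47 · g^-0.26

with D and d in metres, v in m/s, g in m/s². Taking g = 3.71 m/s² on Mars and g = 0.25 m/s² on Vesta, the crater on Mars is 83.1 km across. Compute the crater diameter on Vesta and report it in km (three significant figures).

D ≈ 168 km

All impactor-dependent factors cancel in the ratio, leaving D_Vesta/D_Mars = (g_Vesta/g_Mars)^-0.26.
(0.25/3.71)^-0.26 = 0.06739^-0.26 = 2.016
D_Vesta = 2.016 × 83.1 km = 168 km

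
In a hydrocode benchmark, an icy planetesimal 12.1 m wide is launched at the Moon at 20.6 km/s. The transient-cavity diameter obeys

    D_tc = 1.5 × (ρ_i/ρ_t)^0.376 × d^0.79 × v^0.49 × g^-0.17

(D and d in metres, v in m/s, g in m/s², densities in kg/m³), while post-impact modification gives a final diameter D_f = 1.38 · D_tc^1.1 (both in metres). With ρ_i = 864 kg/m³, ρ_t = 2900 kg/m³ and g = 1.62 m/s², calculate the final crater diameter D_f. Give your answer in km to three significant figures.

D_f ≈ 2.20 km

v = 20600 m/s.
(ρ_i/ρ_t)^0.376 = (864/2900)^0.376 = 0.6343
d^0.79 = 12.1^0.79 = 7.168
v^0.49 = 20600^0.49 = 130.0
g^-0.17 = 1.62^-0.17 = 0.9213
D_tc = 1.5 × 0.6343 × 7.168 × 130.0 × 0.9213 = 816.8 m
D_f = 1.38 × (816.8)^1.1 = 2204 m
     = 2.204 km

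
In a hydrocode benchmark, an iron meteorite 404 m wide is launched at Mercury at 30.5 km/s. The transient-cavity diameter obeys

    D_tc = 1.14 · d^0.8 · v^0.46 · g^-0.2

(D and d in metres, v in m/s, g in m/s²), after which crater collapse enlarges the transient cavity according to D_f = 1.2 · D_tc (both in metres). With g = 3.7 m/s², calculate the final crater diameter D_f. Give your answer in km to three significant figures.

D_f ≈ 14.8 km

v = 30500 m/s.
d^0.8 = 404^0.8 = 121.6
v^0.46 = 30500^0.46 = 115.6
g^-0.2 = 3.7^-0.2 = 0.7698
D_tc = 1.14 × 121.6 × 115.6 × 0.7698 = 12340 m
D_f = 1.2 × 12340 = 14808 m
     = 14.81 km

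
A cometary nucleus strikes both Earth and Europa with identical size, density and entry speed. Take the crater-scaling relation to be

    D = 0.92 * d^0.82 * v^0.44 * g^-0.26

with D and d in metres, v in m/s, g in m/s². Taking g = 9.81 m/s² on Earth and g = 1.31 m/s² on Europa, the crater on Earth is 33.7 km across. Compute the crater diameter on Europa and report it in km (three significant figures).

D ≈ 56.9 km

All impactor-dependent factors cancel in the ratio, leaving D_Europa/D_Earth = (g_Europa/g_Earth)^-0.26.
(1.31/9.81)^-0.26 = 0.1335^-0.26 = 1.688
D_Europa = 1.688 × 33.7 km = 56.9 km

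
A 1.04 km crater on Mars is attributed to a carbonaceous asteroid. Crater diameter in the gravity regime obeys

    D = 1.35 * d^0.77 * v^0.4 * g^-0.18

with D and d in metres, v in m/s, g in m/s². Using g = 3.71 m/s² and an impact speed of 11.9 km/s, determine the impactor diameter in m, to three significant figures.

d ≈ 58.2 m

Rearranging for d: d = [D / (1.35 · 11900^0.4 · 3.71^-0.18)]^(1/0.77).
D = 1040 m.
11900^0.4 = 42.68
3.71^-0.18 = 0.7898
Denominator = 1.35 × 42.68 × 0.7898 = 45.51
D / 45.51 = 1040 / 45.51 = 22.85
d = 22.85^(1/0.77) = 22.85^1.2987 = 58.18 m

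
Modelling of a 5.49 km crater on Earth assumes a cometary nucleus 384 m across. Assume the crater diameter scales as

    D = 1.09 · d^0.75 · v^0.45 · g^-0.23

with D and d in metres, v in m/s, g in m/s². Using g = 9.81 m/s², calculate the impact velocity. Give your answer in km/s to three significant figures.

v ≈ 26.7 km/s

Rearranging for v: v = [D / (1.09 · 384^0.75 · 9.81^-0.23)]^(1/0.45).
D = 5490 m.
384^0.75 = 86.75
9.81^-0.23 = 0.5914
Denominator = 1.09 × 86.75 × 0.5914 = 55.92
D / 55.92 = 5490 / 55.92 = 98.18
v = 98.18^(1/0.45) = 98.18^2.2222 = 26710 m/s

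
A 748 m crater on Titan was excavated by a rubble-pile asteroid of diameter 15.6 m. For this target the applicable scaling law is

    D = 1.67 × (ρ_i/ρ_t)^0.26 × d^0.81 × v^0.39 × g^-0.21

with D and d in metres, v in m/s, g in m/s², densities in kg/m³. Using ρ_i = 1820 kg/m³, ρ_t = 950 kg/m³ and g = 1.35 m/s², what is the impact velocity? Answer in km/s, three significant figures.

v ≈ 15.9 km/s

Rearranging for v: v = [D / (1.67 · (1820/950)^0.26 · 15.6^0.81 · 1.35^-0.21)]^(1/0.39).
(1820/950)^0.26 = 1.184
15.6^0.81 = 9.256
1.35^-0.21 = 0.9389
Denominator = 1.67 × 1.184 × 9.256 × 0.9389 = 17.18
D / 17.18 = 748 / 17.18 = 43.54
v = 43.54^(1/0.39) = 43.54^2.5641 = 15932 m/s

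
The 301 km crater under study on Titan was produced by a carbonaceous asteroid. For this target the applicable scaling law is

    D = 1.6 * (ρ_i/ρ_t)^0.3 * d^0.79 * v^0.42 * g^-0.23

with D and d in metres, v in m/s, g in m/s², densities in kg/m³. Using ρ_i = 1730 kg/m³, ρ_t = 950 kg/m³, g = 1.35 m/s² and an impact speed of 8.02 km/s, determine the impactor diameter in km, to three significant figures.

Rearranging for d: d = [D / (1.6 · (1730/950)^0.3 · 8020^0.42 · 1.35^-0.23)]^(1/0.79).
D = 301000 m.
(1730/950)^0.3 = 1.197
8020^0.42 = 43.63
1.35^-0.23 = 0.9333
Denominator = 1.6 × 1.197 × 43.63 × 0.9333 = 77.99
D / 77.99 = 301000 / 77.99 = 3859
d = 3859^(1/0.79) = 3859^1.2658 = 34655 m

d ≈ 34.7 km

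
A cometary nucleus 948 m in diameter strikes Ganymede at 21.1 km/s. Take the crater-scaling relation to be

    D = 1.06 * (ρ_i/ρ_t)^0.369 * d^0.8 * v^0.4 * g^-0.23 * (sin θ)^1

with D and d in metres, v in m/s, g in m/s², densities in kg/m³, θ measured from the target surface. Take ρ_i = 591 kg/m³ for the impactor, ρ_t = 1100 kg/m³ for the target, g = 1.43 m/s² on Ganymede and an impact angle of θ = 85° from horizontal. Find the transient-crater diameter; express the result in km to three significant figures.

In SI units: v = 21100 m/s.
(ρ_i/ρ_t)^0.369 = (591/1100)^0.369 = 0.7951
d^0.8 = 948^0.8 = 240.7
v^0.4 = 21100^0.4 = 53.67
g^-0.23 = 1.43^-0.23 = 0.9210
(sin 85°)^1 = 0.9962^1 = 0.9962
D = 1.06 × 0.7951 × 240.7 × 53.67 × 0.9210 × 0.9962 = 9989 m
   = 9.989 km

D ≈ 9.99 km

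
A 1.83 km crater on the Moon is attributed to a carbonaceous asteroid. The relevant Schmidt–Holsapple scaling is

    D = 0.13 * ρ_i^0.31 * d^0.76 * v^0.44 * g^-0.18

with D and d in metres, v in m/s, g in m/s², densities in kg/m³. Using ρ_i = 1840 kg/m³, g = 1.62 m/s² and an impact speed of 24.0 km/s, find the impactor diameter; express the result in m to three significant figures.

d ≈ 43.7 m

Rearranging for d: d = [D / (0.13 · 1840^0.31 · 24000^0.44 · 1.62^-0.18)]^(1/0.76).
D = 1830 m.
1840^0.31 = 10.28
24000^0.44 = 84.58
1.62^-0.18 = 0.9168
Denominator = 0.13 × 10.28 × 84.58 × 0.9168 = 103.6
D / 103.6 = 1830 / 103.6 = 17.66
d = 17.66^(1/0.76) = 17.66^1.3158 = 43.73 m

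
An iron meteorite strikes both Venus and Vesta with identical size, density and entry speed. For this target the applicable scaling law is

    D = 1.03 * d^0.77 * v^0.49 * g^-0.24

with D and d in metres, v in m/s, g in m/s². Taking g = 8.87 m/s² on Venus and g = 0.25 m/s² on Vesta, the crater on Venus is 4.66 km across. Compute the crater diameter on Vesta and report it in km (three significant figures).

D ≈ 11.0 km

All impactor-dependent factors cancel in the ratio, leaving D_Vesta/D_Venus = (g_Vesta/g_Venus)^-0.24.
(0.25/8.87)^-0.24 = 0.02818^-0.24 = 2.355
D_Vesta = 2.355 × 4.66 km = 11.0 km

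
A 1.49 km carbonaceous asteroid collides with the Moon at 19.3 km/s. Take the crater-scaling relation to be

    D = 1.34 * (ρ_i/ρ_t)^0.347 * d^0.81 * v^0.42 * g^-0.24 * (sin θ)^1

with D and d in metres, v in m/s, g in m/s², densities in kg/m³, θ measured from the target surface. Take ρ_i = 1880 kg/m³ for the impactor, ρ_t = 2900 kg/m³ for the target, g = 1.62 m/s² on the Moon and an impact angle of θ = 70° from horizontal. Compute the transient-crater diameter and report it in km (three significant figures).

D ≈ 22.6 km

In SI units: d = 1490 m, v = 19300 m/s.
(ρ_i/ρ_t)^0.347 = (1880/2900)^0.347 = 0.8604
d^0.81 = 1490^0.81 = 371.8
v^0.42 = 19300^0.42 = 63.09
g^-0.24 = 1.62^-0.24 = 0.8907
(sin 70°)^1 = 0.9397^1 = 0.9397
D = 1.34 × 0.8604 × 371.8 × 63.09 × 0.8907 × 0.9397 = 22636 m
   = 22.64 km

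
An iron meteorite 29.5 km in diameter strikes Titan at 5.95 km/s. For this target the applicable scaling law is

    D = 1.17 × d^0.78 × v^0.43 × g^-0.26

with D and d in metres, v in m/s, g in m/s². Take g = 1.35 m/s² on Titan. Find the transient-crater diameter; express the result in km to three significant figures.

D ≈ 139 km

In SI units: d = 29500 m, v = 5950 m/s.
d^0.78 = 29500^0.78 = 3065
v^0.43 = 5950^0.43 = 41.98
g^-0.26 = 1.35^-0.26 = 0.9249
D = 1.17 × 3065 × 41.98 × 0.9249 = 1.392 × 10^5 m
   = 139.2 km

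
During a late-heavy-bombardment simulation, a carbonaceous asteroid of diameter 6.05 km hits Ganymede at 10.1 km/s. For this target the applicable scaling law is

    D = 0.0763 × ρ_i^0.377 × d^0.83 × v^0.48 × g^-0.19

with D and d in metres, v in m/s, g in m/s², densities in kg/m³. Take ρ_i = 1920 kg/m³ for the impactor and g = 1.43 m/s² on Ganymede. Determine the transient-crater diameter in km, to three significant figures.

D ≈ 142 km

In SI units: d = 6050 m, v = 10100 m/s.
ρ_i^0.377 = 1920^0.377 = 17.29
d^0.83 = 6050^0.83 = 1377
v^0.48 = 10100^0.48 = 83.57
g^-0.19 = 1.43^-0.19 = 0.9343
D = 0.0763 × 17.29 × 1377 × 83.57 × 0.9343 = 1.418 × 10^5 m
   = 141.8 km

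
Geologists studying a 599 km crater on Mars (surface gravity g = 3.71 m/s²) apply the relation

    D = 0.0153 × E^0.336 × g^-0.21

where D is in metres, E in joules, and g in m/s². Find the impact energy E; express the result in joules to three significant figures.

E ≈ 8.98 × 10^22 J

Rearranging: E = [D / (0.0153 · g^-0.21)]^(1/0.336).
D = 599000 m.
g^-0.21 = 3.71^-0.21 = 0.7593
D / (0.0153 × 0.7593) = 599000 / (0.01162) = 5.155 × 10^7
E = (5.155 × 10^7)^2.9762 = 8.977 × 10^22 J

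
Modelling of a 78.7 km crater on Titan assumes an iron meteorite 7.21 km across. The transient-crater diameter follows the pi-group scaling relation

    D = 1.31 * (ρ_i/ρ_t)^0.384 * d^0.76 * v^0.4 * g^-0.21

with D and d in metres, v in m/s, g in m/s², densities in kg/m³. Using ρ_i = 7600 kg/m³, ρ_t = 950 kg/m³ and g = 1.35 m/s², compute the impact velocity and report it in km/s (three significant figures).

Rearranging for v: v = [D / (1.31 · (7600/950)^0.384 · 7210^0.76 · 1.35^-0.21)]^(1/0.4).
D = 78700 m.
(7600/950)^0.384 = 2.222
7210^0.76 = 855.1
1.35^-0.21 = 0.9389
Denominator = 1.31 × 2.222 × 855.1 × 0.9389 = 2337
D / 2337 = 78700 / 2337 = 33.68
v = 33.68^(1/0.4) = 33.68^2.5 = 6583 m/s

v ≈ 6.58 km/s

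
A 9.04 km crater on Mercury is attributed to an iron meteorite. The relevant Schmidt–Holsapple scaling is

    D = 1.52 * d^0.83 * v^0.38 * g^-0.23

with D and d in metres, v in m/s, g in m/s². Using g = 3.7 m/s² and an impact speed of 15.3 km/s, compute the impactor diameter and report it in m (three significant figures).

d ≈ 615 m

Rearranging for d: d = [D / (1.52 · 15300^0.38 · 3.7^-0.23)]^(1/0.83).
D = 9040 m.
15300^0.38 = 38.92
3.7^-0.23 = 0.7401
Denominator = 1.52 × 38.92 × 0.7401 = 43.78
D / 43.78 = 9040 / 43.78 = 206.5
d = 206.5^(1/0.83) = 206.5^1.2048 = 615.2 m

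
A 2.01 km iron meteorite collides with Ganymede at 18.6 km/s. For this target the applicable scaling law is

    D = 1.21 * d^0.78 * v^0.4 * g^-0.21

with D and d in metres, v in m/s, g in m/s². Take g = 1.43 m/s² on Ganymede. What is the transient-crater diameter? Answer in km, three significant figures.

D ≈ 21.6 km

In SI units: d = 2010 m, v = 18600 m/s.
d^0.78 = 2010^0.78 = 377.1
v^0.4 = 18600^0.4 = 51.03
g^-0.21 = 1.43^-0.21 = 0.9276
D = 1.21 × 377.1 × 51.03 × 0.9276 = 21599 m
   = 21.60 km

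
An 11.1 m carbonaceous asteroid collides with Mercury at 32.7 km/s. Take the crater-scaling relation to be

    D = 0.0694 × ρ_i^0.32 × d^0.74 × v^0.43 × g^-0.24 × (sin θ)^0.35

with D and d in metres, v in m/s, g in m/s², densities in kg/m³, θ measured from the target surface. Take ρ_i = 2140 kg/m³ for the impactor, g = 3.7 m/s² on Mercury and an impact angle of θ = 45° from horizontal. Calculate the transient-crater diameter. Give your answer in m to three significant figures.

In SI units: v = 32700 m/s.
ρ_i^0.32 = 2140^0.32 = 11.63
d^0.74 = 11.1^0.74 = 5.937
v^0.43 = 32700^0.43 = 87.35
g^-0.24 = 3.7^-0.24 = 0.7305
(sin 45°)^0.35 = 0.7071^0.35 = 0.8858
D = 0.0694 × 11.63 × 5.937 × 87.35 × 0.7305 × 0.8858 = 270.8 m

D ≈ 271 m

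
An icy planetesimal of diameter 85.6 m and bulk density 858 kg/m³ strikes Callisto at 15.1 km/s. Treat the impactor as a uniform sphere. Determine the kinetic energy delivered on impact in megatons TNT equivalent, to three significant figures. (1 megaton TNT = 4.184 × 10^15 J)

E ≈ 7.68 Mt TNT

v = 15100 m/s.
Mass m = (π/6) ρ d³ = (π/6) × 858 × (85.6)³ = 2.818 × 10^8 kg
E = ½ m v² = 0.5 × 2.818 × 10^8 × (15100)² = 3.213 × 10^16 J
   = 3.213 × 10^16 / 4.184×10^15 = 7.679 Mt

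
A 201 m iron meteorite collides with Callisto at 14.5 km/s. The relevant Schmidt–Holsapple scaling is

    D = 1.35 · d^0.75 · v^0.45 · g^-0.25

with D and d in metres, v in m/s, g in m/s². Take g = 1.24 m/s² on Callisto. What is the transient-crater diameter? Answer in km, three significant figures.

In SI units: v = 14500 m/s.
d^0.75 = 201^0.75 = 53.38
v^0.45 = 14500^0.45 = 74.58
g^-0.25 = 1.24^-0.25 = 0.9476
D = 1.35 × 53.38 × 74.58 × 0.9476 = 5093 m
   = 5.093 km

D ≈ 5.09 km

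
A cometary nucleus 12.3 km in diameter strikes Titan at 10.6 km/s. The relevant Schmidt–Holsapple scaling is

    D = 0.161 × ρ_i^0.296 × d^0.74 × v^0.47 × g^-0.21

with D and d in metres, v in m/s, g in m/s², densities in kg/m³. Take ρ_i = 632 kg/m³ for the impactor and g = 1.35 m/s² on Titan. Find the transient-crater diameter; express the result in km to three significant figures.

D ≈ 84.5 km

In SI units: d = 12300 m, v = 10600 m/s.
ρ_i^0.296 = 632^0.296 = 6.745
d^0.74 = 12300^0.74 = 1063
v^0.47 = 10600^0.47 = 77.96
g^-0.21 = 1.35^-0.21 = 0.9389
D = 0.161 × 6.745 × 1063 × 77.96 × 0.9389 = 84495 m
   = 84.50 km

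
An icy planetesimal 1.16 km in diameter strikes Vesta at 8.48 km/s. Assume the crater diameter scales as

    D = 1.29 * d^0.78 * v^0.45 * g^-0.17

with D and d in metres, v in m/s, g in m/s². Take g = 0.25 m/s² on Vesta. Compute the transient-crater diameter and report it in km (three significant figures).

D ≈ 23.5 km

In SI units: d = 1160 m, v = 8480 m/s.
d^0.78 = 1160^0.78 = 245.6
v^0.45 = 8480^0.45 = 58.58
g^-0.17 = 0.25^-0.17 = 1.266
D = 1.29 × 245.6 × 58.58 × 1.266 = 23496 m
   = 23.50 km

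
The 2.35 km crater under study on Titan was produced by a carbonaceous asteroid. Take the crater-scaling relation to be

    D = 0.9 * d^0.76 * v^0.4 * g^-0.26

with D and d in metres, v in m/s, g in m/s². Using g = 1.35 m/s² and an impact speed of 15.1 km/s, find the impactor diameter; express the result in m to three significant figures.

d ≈ 219 m

Rearranging for d: d = [D / (0.9 · 15100^0.4 · 1.35^-0.26)]^(1/0.76).
D = 2350 m.
15100^0.4 = 46.95
1.35^-0.26 = 0.9249
Denominator = 0.9 × 46.95 × 0.9249 = 39.08
D / 39.08 = 2350 / 39.08 = 60.13
d = 60.13^(1/0.76) = 60.13^1.3158 = 219.2 m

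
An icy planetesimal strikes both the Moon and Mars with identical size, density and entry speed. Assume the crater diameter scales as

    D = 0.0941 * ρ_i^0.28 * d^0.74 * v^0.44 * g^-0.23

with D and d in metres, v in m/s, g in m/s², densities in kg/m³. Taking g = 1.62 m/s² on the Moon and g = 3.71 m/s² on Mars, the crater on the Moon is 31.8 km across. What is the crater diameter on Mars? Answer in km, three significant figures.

All impactor-dependent factors cancel in the ratio, leaving D_Mars/D_Moon = (g_Mars/g_Moon)^-0.23.
(3.71/1.62)^-0.23 = 2.290^-0.23 = 0.8265
D_Mars = 0.8265 × 31.8 km = 26.3 km

D ≈ 26.3 km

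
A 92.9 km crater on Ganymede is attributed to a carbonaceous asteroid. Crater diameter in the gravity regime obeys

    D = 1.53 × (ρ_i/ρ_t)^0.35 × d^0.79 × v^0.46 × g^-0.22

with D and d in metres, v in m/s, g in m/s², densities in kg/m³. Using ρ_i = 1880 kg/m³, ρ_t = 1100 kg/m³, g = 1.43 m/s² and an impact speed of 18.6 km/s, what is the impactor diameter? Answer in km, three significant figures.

d ≈ 3.23 km

Rearranging for d: d = [D / (1.53 · (1880/1100)^0.35 · 18600^0.46 · 1.43^-0.22)]^(1/0.79).
D = 92900 m.
(1880/1100)^0.35 = 1.206
18600^0.46 = 92.04
1.43^-0.22 = 0.9243
Denominator = 1.53 × 1.206 × 92.04 × 0.9243 = 157.0
D / 157.0 = 92900 / 157.0 = 591.7
d = 591.7^(1/0.79) = 591.7^1.2658 = 3228 m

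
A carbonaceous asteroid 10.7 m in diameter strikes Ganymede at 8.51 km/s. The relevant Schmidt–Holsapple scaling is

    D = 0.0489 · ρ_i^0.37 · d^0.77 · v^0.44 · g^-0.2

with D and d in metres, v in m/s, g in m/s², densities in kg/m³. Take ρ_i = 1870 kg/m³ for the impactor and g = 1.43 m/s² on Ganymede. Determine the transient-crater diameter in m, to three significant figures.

D ≈ 246 m

In SI units: v = 8510 m/s.
ρ_i^0.37 = 1870^0.37 = 16.24
d^0.77 = 10.7^0.77 = 6.203
v^0.44 = 8510^0.44 = 53.60
g^-0.2 = 1.43^-0.2 = 0.9310
D = 0.0489 × 16.24 × 6.203 × 53.60 × 0.9310 = 245.8 m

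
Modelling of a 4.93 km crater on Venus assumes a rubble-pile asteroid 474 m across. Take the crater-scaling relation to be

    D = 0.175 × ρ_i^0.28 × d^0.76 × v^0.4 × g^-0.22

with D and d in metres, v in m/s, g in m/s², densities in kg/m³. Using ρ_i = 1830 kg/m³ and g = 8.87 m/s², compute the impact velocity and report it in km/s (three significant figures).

Rearranging for v: v = [D / (0.175 · 1830^0.28 · 474^0.76 · 8.87^-0.22)]^(1/0.4).
D = 4930 m.
1830^0.28 = 8.194
474^0.76 = 108.0
8.87^-0.22 = 0.6187
Denominator = 0.175 × 8.194 × 108.0 × 0.6187 = 95.82
D / 95.82 = 4930 / 95.82 = 51.45
v = 51.45^(1/0.4) = 51.45^2.5 = 18987 m/s

v ≈ 19.0 km/s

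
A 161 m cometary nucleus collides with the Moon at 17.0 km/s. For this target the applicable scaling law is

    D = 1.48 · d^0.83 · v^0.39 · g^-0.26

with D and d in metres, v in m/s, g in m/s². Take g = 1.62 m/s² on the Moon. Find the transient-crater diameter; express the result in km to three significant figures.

In SI units: v = 17000 m/s.
d^0.83 = 161^0.83 = 67.87
v^0.39 = 17000^0.39 = 44.66
g^-0.26 = 1.62^-0.26 = 0.8821
D = 1.48 × 67.87 × 44.66 × 0.8821 = 3957 m
   = 3.957 km

D ≈ 3.96 km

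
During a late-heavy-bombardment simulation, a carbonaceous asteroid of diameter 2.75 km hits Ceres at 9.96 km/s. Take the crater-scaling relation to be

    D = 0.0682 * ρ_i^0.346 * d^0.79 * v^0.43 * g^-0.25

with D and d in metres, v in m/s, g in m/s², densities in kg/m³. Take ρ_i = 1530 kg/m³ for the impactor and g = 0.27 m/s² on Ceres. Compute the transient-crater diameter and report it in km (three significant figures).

In SI units: d = 2750 m, v = 9960 m/s.
ρ_i^0.346 = 1530^0.346 = 12.64
d^0.79 = 2750^0.79 = 521.3
v^0.43 = 9960^0.43 = 52.39
g^-0.25 = 0.27^-0.25 = 1.387
D = 0.0682 × 12.64 × 521.3 × 52.39 × 1.387 = 32655 m
   = 32.65 km

D ≈ 32.7 km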